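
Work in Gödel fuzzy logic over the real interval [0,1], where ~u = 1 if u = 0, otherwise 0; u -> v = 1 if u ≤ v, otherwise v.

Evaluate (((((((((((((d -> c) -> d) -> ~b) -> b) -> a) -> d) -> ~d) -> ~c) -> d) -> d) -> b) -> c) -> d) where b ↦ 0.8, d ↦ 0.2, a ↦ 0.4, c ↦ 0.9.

(d -> c): 0.2 ≤ 0.9, so result = 1
((d -> c) -> d): 1 > 0.2, so result = 0.2
~b: Gödel ¬ of 0.8 = 0 (operand ≠ 0)
(((d -> c) -> d) -> ~b): 0.2 > 0, so result = 0
((((d -> c) -> d) -> ~b) -> b): 0 ≤ 0.8, so result = 1
(((((d -> c) -> d) -> ~b) -> b) -> a): 1 > 0.4, so result = 0.4
((((((d -> c) -> d) -> ~b) -> b) -> a) -> d): 0.4 > 0.2, so result = 0.2
~d: Gödel ¬ of 0.2 = 0 (operand ≠ 0)
(((((((d -> c) -> d) -> ~b) -> b) -> a) -> d) -> ~d): 0.2 > 0, so result = 0
~c: Gödel ¬ of 0.9 = 0 (operand ≠ 0)
((((((((d -> c) -> d) -> ~b) -> b) -> a) -> d) -> ~d) -> ~c): 0 ≤ 0, so result = 1
(((((((((d -> c) -> d) -> ~b) -> b) -> a) -> d) -> ~d) -> ~c) -> d): 1 > 0.2, so result = 0.2
((((((((((d -> c) -> d) -> ~b) -> b) -> a) -> d) -> ~d) -> ~c) -> d) -> d): 0.2 ≤ 0.2, so result = 1
(((((((((((d -> c) -> d) -> ~b) -> b) -> a) -> d) -> ~d) -> ~c) -> d) -> d) -> b): 1 > 0.8, so result = 0.8
((((((((((((d -> c) -> d) -> ~b) -> b) -> a) -> d) -> ~d) -> ~c) -> d) -> d) -> b) -> c): 0.8 ≤ 0.9, so result = 1
(((((((((((((d -> c) -> d) -> ~b) -> b) -> a) -> d) -> ~d) -> ~c) -> d) -> d) -> b) -> c) -> d): 1 > 0.2, so result = 0.2

0.20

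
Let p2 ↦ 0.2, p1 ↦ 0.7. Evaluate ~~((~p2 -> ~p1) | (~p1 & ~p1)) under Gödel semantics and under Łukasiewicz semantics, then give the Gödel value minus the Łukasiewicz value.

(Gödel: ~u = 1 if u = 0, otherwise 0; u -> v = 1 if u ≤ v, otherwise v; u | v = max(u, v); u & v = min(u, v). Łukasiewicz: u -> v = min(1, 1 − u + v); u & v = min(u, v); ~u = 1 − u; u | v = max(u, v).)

0.50

Gödel evaluation:
  ~p2: Gödel ¬ of 0.2 = 0 (operand ≠ 0)
  ~p1: Gödel ¬ of 0.7 = 0 (operand ≠ 0)
  (~p2 -> ~p1): 0 ≤ 0, so result = 1
  ~p1: Gödel ¬ of 0.7 = 0 (operand ≠ 0)
  ~p1: Gödel ¬ of 0.7 = 0 (operand ≠ 0)
  (~p1 & ~p1) = min(0, 0) = 0
  ((~p2 -> ~p1) | (~p1 & ~p1)) = max(1, 0) = 1
  ~((~p2 -> ~p1) | (~p1 & ~p1)): Gödel ¬ of 1 = 0 (operand ≠ 0)
  ~~((~p2 -> ~p1) | (~p1 & ~p1)): Gödel ¬ of 0 = 1 (operand is 0)
  Gödel value = 1
Łukasiewicz evaluation:
  ~p2: Łukasiewicz ¬ gives 1 − 0.2 = 0.8
  ~p1: Łukasiewicz ¬ gives 1 − 0.7 = 0.3
  (~p2 -> ~p1): min(1, 1 − 0.8 + 0.3) = 0.5
  ~p1: Łukasiewicz ¬ gives 1 − 0.7 = 0.3
  ~p1: Łukasiewicz ¬ gives 1 − 0.7 = 0.3
  (~p1 & ~p1) = min(0.3, 0.3) = 0.3
  ((~p2 -> ~p1) | (~p1 & ~p1)) = max(0.5, 0.3) = 0.5
  ~((~p2 -> ~p1) | (~p1 & ~p1)): Łukasiewicz ¬ gives 1 − 0.5 = 0.5
  ~~((~p2 -> ~p1) | (~p1 & ~p1)): Łukasiewicz ¬ gives 1 − 0.5 = 0.5
  Łukasiewicz value = 0.5
Difference: 1 − 0.5 = 0.50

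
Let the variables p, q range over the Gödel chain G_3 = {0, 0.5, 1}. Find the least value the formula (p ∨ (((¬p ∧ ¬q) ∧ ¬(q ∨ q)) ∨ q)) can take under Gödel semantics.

The minimum is attained at p = 0, q = 0.5:
  ¬p: Gödel ¬ of 0 = 1 (operand is 0)
  ¬q: Gödel ¬ of 0.5 = 0 (operand ≠ 0)
  (¬p ∧ ¬q) = min(1, 0) = 0
  (q ∨ q) = max(0.5, 0.5) = 0.5
  ¬(q ∨ q): Gödel ¬ of 0.5 = 0 (operand ≠ 0)
  ((¬p ∧ ¬q) ∧ ¬(q ∨ q)) = min(0, 0) = 0
  (((¬p ∧ ¬q) ∧ ¬(q ∨ q)) ∨ q) = max(0, 0.5) = 0.5
  (p ∨ (((¬p ∧ ¬q) ∧ ¬(q ∨ q)) ∨ q)) = max(0, 0.5) = 0.5
Checking all 9 assignments confirms none give a value below 0.50.

0.50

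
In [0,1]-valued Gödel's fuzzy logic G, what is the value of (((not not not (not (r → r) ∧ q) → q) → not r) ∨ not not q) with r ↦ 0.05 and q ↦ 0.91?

(r → r): 0.05 ≤ 0.05, so result = 1
not (r → r): Gödel ¬ of 1 = 0 (operand ≠ 0)
(not (r → r) ∧ q) = min(0, 0.91) = 0
not (not (r → r) ∧ q): Gödel ¬ of 0 = 1 (operand is 0)
not not (not (r → r) ∧ q): Gödel ¬ of 1 = 0 (operand ≠ 0)
not not not (not (r → r) ∧ q): Gödel ¬ of 0 = 1 (operand is 0)
(not not not (not (r → r) ∧ q) → q): 1 > 0.91, so result = 0.91
not r: Gödel ¬ of 0.05 = 0 (operand ≠ 0)
((not not not (not (r → r) ∧ q) → q) → not r): 0.91 > 0, so result = 0
not q: Gödel ¬ of 0.91 = 0 (operand ≠ 0)
not not q: Gödel ¬ of 0 = 1 (operand is 0)
(((not not not (not (r → r) ∧ q) → q) → not r) ∨ not not q) = max(0, 1) = 1

1.00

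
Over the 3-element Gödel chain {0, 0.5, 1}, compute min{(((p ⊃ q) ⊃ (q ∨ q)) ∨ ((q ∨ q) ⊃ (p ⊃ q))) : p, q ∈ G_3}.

1.00

Every assignment gives 1. For instance at p = 0, q = 0:
  (p ⊃ q): 0 ≤ 0, so result = 1
  (q ∨ q) = max(0, 0) = 0
  ((p ⊃ q) ⊃ (q ∨ q)): 1 > 0, so result = 0
  (q ∨ q) = max(0, 0) = 0
  (p ⊃ q): 0 ≤ 0, so result = 1
  ((q ∨ q) ⊃ (p ⊃ q)): 0 ≤ 1, so result = 1
  (((p ⊃ q) ⊃ (q ∨ q)) ∨ ((q ∨ q) ⊃ (p ⊃ q))) = max(0, 1) = 1
All 9 assignments give value 1 — the formula is a G_3-tautology.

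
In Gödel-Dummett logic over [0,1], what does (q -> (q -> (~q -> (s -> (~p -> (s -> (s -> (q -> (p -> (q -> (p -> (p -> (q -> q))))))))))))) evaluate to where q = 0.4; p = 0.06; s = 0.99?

1.00

~q: Gödel ¬ of 0.4 = 0 (operand ≠ 0)
~p: Gödel ¬ of 0.06 = 0 (operand ≠ 0)
(q -> q): 0.4 ≤ 0.4, so result = 1
(p -> (q -> q)): 0.06 ≤ 1, so result = 1
(p -> (p -> (q -> q))): 0.06 ≤ 1, so result = 1
(q -> (p -> (p -> (q -> q)))): 0.4 ≤ 1, so result = 1
(p -> (q -> (p -> (p -> (q -> q))))): 0.06 ≤ 1, so result = 1
(q -> (p -> (q -> (p -> (p -> (q -> q)))))): 0.4 ≤ 1, so result = 1
(s -> (q -> (p -> (q -> (p -> (p -> (q -> q))))))): 0.99 ≤ 1, so result = 1
(s -> (s -> (q -> (p -> (q -> (p -> (p -> (q -> q)))))))): 0.99 ≤ 1, so result = 1
(~p -> (s -> (s -> (q -> (p -> (q -> (p -> (p -> (q -> q))))))))): 0 ≤ 1, so result = 1
(s -> (~p -> (s -> (s -> (q -> (p -> (q -> (p -> (p -> (q -> q)))))))))): 0.99 ≤ 1, so result = 1
(~q -> (s -> (~p -> (s -> (s -> (q -> (p -> (q -> (p -> (p -> (q -> q))))))))))): 0 ≤ 1, so result = 1
(q -> (~q -> (s -> (~p -> (s -> (s -> (q -> (p -> (q -> (p -> (p -> (q -> q)))))))))))): 0.4 ≤ 1, so result = 1
(q -> (q -> (~q -> (s -> (~p -> (s -> (s -> (q -> (p -> (q -> (p -> (p -> (q -> q))))))))))))): 0.4 ≤ 1, so result = 1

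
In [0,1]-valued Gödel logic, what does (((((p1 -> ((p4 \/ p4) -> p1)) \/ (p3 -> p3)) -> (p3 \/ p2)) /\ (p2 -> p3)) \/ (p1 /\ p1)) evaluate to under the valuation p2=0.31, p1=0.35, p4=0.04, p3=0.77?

0.77

(p4 \/ p4) = max(0.04, 0.04) = 0.04
((p4 \/ p4) -> p1): 0.04 ≤ 0.35, so result = 1
(p1 -> ((p4 \/ p4) -> p1)): 0.35 ≤ 1, so result = 1
(p3 -> p3): 0.77 ≤ 0.77, so result = 1
((p1 -> ((p4 \/ p4) -> p1)) \/ (p3 -> p3)) = max(1, 1) = 1
(p3 \/ p2) = max(0.77, 0.31) = 0.77
(((p1 -> ((p4 \/ p4) -> p1)) \/ (p3 -> p3)) -> (p3 \/ p2)): 1 > 0.77, so result = 0.77
(p2 -> p3): 0.31 ≤ 0.77, so result = 1
((((p1 -> ((p4 \/ p4) -> p1)) \/ (p3 -> p3)) -> (p3 \/ p2)) /\ (p2 -> p3)) = min(0.77, 1) = 0.77
(p1 /\ p1) = min(0.35, 0.35) = 0.35
(((((p1 -> ((p4 \/ p4) -> p1)) \/ (p3 -> p3)) -> (p3 \/ p2)) /\ (p2 -> p3)) \/ (p1 /\ p1)) = max(0.77, 0.35) = 0.77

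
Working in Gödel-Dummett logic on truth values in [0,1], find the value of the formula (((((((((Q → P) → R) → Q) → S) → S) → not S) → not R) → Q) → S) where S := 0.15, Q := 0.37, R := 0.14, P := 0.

0.15

(Q → P): 0.37 > 0, so result = 0
((Q → P) → R): 0 ≤ 0.14, so result = 1
(((Q → P) → R) → Q): 1 > 0.37, so result = 0.37
((((Q → P) → R) → Q) → S): 0.37 > 0.15, so result = 0.15
(((((Q → P) → R) → Q) → S) → S): 0.15 ≤ 0.15, so result = 1
not S: Gödel ¬ of 0.15 = 0 (operand ≠ 0)
((((((Q → P) → R) → Q) → S) → S) → not S): 1 > 0, so result = 0
not R: Gödel ¬ of 0.14 = 0 (operand ≠ 0)
(((((((Q → P) → R) → Q) → S) → S) → not S) → not R): 0 ≤ 0, so result = 1
((((((((Q → P) → R) → Q) → S) → S) → not S) → not R) → Q): 1 > 0.37, so result = 0.37
(((((((((Q → P) → R) → Q) → S) → S) → not S) → not R) → Q) → S): 0.37 > 0.15, so result = 0.15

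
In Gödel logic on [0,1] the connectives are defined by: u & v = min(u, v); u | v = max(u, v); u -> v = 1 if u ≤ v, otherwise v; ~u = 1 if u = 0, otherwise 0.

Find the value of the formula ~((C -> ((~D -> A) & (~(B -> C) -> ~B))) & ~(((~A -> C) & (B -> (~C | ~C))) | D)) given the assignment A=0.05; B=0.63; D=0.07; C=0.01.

1.00

~D: Gödel ¬ of 0.07 = 0 (operand ≠ 0)
(~D -> A): 0 ≤ 0.05, so result = 1
(B -> C): 0.63 > 0.01, so result = 0.01
~(B -> C): Gödel ¬ of 0.01 = 0 (operand ≠ 0)
~B: Gödel ¬ of 0.63 = 0 (operand ≠ 0)
(~(B -> C) -> ~B): 0 ≤ 0, so result = 1
((~D -> A) & (~(B -> C) -> ~B)) = min(1, 1) = 1
(C -> ((~D -> A) & (~(B -> C) -> ~B))): 0.01 ≤ 1, so result = 1
~A: Gödel ¬ of 0.05 = 0 (operand ≠ 0)
(~A -> C): 0 ≤ 0.01, so result = 1
~C: Gödel ¬ of 0.01 = 0 (operand ≠ 0)
~C: Gödel ¬ of 0.01 = 0 (operand ≠ 0)
(~C | ~C) = max(0, 0) = 0
(B -> (~C | ~C)): 0.63 > 0, so result = 0
((~A -> C) & (B -> (~C | ~C))) = min(1, 0) = 0
(((~A -> C) & (B -> (~C | ~C))) | D) = max(0, 0.07) = 0.07
~(((~A -> C) & (B -> (~C | ~C))) | D): Gödel ¬ of 0.07 = 0 (operand ≠ 0)
((C -> ((~D -> A) & (~(B -> C) -> ~B))) & ~(((~A -> C) & (B -> (~C | ~C))) | D)) = min(1, 0) = 0
~((C -> ((~D -> A) & (~(B -> C) -> ~B))) & ~(((~A -> C) & (B -> (~C | ~C))) | D)): Gödel ¬ of 0 = 1 (operand is 0)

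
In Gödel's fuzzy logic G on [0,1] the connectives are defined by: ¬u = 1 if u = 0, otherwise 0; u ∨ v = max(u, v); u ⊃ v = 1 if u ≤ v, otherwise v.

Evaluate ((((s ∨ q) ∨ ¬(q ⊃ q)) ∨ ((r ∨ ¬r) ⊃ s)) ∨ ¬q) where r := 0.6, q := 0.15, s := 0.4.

0.40

(s ∨ q) = max(0.4, 0.15) = 0.4
(q ⊃ q): 0.15 ≤ 0.15, so result = 1
¬(q ⊃ q): Gödel ¬ of 1 = 0 (operand ≠ 0)
((s ∨ q) ∨ ¬(q ⊃ q)) = max(0.4, 0) = 0.4
¬r: Gödel ¬ of 0.6 = 0 (operand ≠ 0)
(r ∨ ¬r) = max(0.6, 0) = 0.6
((r ∨ ¬r) ⊃ s): 0.6 > 0.4, so result = 0.4
(((s ∨ q) ∨ ¬(q ⊃ q)) ∨ ((r ∨ ¬r) ⊃ s)) = max(0.4, 0.4) = 0.4
¬q: Gödel ¬ of 0.15 = 0 (operand ≠ 0)
((((s ∨ q) ∨ ¬(q ⊃ q)) ∨ ((r ∨ ¬r) ⊃ s)) ∨ ¬q) = max(0.4, 0) = 0.4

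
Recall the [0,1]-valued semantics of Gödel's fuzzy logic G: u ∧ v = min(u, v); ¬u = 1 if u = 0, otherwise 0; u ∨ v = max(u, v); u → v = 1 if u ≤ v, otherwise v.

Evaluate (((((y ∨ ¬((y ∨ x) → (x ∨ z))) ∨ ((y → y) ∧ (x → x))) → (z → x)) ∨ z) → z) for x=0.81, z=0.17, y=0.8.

0.17

(y ∨ x) = max(0.8, 0.81) = 0.81
(x ∨ z) = max(0.81, 0.17) = 0.81
((y ∨ x) → (x ∨ z)): 0.81 ≤ 0.81, so result = 1
¬((y ∨ x) → (x ∨ z)): Gödel ¬ of 1 = 0 (operand ≠ 0)
(y ∨ ¬((y ∨ x) → (x ∨ z))) = max(0.8, 0) = 0.8
(y → y): 0.8 ≤ 0.8, so result = 1
(x → x): 0.81 ≤ 0.81, so result = 1
((y → y) ∧ (x → x)) = min(1, 1) = 1
((y ∨ ¬((y ∨ x) → (x ∨ z))) ∨ ((y → y) ∧ (x → x))) = max(0.8, 1) = 1
(z → x): 0.17 ≤ 0.81, so result = 1
(((y ∨ ¬((y ∨ x) → (x ∨ z))) ∨ ((y → y) ∧ (x → x))) → (z → x)): 1 ≤ 1, so result = 1
((((y ∨ ¬((y ∨ x) → (x ∨ z))) ∨ ((y → y) ∧ (x → x))) → (z → x)) ∨ z) = max(1, 0.17) = 1
(((((y ∨ ¬((y ∨ x) → (x ∨ z))) ∨ ((y → y) ∧ (x → x))) → (z → x)) ∨ z) → z): 1 > 0.17, so result = 0.17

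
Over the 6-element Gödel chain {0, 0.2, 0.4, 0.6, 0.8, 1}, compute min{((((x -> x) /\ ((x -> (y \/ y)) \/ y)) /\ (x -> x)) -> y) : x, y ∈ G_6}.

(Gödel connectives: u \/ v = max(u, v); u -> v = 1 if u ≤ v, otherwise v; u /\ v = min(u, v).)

0.00

The minimum is attained at x = 0, y = 0:
  (x -> x): 0 ≤ 0, so result = 1
  (y \/ y) = max(0, 0) = 0
  (x -> (y \/ y)): 0 ≤ 0, so result = 1
  ((x -> (y \/ y)) \/ y) = max(1, 0) = 1
  ((x -> x) /\ ((x -> (y \/ y)) \/ y)) = min(1, 1) = 1
  (x -> x): 0 ≤ 0, so result = 1
  (((x -> x) /\ ((x -> (y \/ y)) \/ y)) /\ (x -> x)) = min(1, 1) = 1
  ((((x -> x) /\ ((x -> (y \/ y)) \/ y)) /\ (x -> x)) -> y): 1 > 0, so result = 0
Checking all 36 assignments confirms none give a value below 0.00.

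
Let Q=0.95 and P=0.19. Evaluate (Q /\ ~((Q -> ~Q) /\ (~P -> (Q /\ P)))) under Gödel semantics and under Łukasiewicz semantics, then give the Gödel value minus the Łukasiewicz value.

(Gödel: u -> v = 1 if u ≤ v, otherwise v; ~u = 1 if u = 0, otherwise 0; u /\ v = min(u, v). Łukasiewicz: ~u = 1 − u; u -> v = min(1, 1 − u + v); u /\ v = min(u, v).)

Gödel evaluation:
  ~Q: Gödel ¬ of 0.95 = 0 (operand ≠ 0)
  (Q -> ~Q): 0.95 > 0, so result = 0
  ~P: Gödel ¬ of 0.19 = 0 (operand ≠ 0)
  (Q /\ P) = min(0.95, 0.19) = 0.19
  (~P -> (Q /\ P)): 0 ≤ 0.19, so result = 1
  ((Q -> ~Q) /\ (~P -> (Q /\ P))) = min(0, 1) = 0
  ~((Q -> ~Q) /\ (~P -> (Q /\ P))): Gödel ¬ of 0 = 1 (operand is 0)
  (Q /\ ~((Q -> ~Q) /\ (~P -> (Q /\ P)))) = min(0.95, 1) = 0.95
  Gödel value = 0.95
Łukasiewicz evaluation:
  ~Q: Łukasiewicz ¬ gives 1 − 0.95 = 0.05
  (Q -> ~Q): min(1, 1 − 0.95 + 0.05) = 0.1
  ~P: Łukasiewicz ¬ gives 1 − 0.19 = 0.81
  (Q /\ P) = min(0.95, 0.19) = 0.19
  (~P -> (Q /\ P)): min(1, 1 − 0.81 + 0.19) = 0.38
  ((Q -> ~Q) /\ (~P -> (Q /\ P))) = min(0.1, 0.38) = 0.1
  ~((Q -> ~Q) /\ (~P -> (Q /\ P))): Łukasiewicz ¬ gives 1 − 0.1 = 0.9
  (Q /\ ~((Q -> ~Q) /\ (~P -> (Q /\ P)))) = min(0.95, 0.9) = 0.9
  Łukasiewicz value = 0.9
Difference: 0.95 − 0.9 = 0.05

0.05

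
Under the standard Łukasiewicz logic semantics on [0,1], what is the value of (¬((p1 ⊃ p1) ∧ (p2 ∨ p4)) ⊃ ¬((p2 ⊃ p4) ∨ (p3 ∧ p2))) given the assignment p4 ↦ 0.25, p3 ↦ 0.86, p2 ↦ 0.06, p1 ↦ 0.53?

0.25

(p1 ⊃ p1): min(1, 1 − 0.53 + 0.53) = 1
(p2 ∨ p4) = max(0.06, 0.25) = 0.25
((p1 ⊃ p1) ∧ (p2 ∨ p4)) = min(1, 0.25) = 0.25
¬((p1 ⊃ p1) ∧ (p2 ∨ p4)): Łukasiewicz ¬ gives 1 − 0.25 = 0.75
(p2 ⊃ p4): min(1, 1 − 0.06 + 0.25) = 1
(p3 ∧ p2) = min(0.86, 0.06) = 0.06
((p2 ⊃ p4) ∨ (p3 ∧ p2)) = max(1, 0.06) = 1
¬((p2 ⊃ p4) ∨ (p3 ∧ p2)): Łukasiewicz ¬ gives 1 − 1 = 0
(¬((p1 ⊃ p1) ∧ (p2 ∨ p4)) ⊃ ¬((p2 ⊃ p4) ∨ (p3 ∧ p2))): min(1, 1 − 0.75 + 0) = 0.25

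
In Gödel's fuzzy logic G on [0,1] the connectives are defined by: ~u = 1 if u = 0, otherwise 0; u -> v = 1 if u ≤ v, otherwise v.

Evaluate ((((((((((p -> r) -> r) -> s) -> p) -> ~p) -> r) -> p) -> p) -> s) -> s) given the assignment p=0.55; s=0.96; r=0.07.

1.00

(p -> r): 0.55 > 0.07, so result = 0.07
((p -> r) -> r): 0.07 ≤ 0.07, so result = 1
(((p -> r) -> r) -> s): 1 > 0.96, so result = 0.96
((((p -> r) -> r) -> s) -> p): 0.96 > 0.55, so result = 0.55
~p: Gödel ¬ of 0.55 = 0 (operand ≠ 0)
(((((p -> r) -> r) -> s) -> p) -> ~p): 0.55 > 0, so result = 0
((((((p -> r) -> r) -> s) -> p) -> ~p) -> r): 0 ≤ 0.07, so result = 1
(((((((p -> r) -> r) -> s) -> p) -> ~p) -> r) -> p): 1 > 0.55, so result = 0.55
((((((((p -> r) -> r) -> s) -> p) -> ~p) -> r) -> p) -> p): 0.55 ≤ 0.55, so result = 1
(((((((((p -> r) -> r) -> s) -> p) -> ~p) -> r) -> p) -> p) -> s): 1 > 0.96, so result = 0.96
((((((((((p -> r) -> r) -> s) -> p) -> ~p) -> r) -> p) -> p) -> s) -> s): 0.96 ≤ 0.96, so result = 1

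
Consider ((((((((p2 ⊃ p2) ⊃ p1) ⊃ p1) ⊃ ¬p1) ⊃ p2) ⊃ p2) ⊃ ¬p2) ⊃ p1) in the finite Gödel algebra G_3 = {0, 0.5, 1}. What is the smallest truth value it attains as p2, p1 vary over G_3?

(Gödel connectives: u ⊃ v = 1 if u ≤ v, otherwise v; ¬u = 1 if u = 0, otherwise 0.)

0.00

The minimum is attained at p2 = 0, p1 = 0:
  (p2 ⊃ p2): 0 ≤ 0, so result = 1
  ((p2 ⊃ p2) ⊃ p1): 1 > 0, so result = 0
  (((p2 ⊃ p2) ⊃ p1) ⊃ p1): 0 ≤ 0, so result = 1
  ¬p1: Gödel ¬ of 0 = 1 (operand is 0)
  ((((p2 ⊃ p2) ⊃ p1) ⊃ p1) ⊃ ¬p1): 1 ≤ 1, so result = 1
  (((((p2 ⊃ p2) ⊃ p1) ⊃ p1) ⊃ ¬p1) ⊃ p2): 1 > 0, so result = 0
  ((((((p2 ⊃ p2) ⊃ p1) ⊃ p1) ⊃ ¬p1) ⊃ p2) ⊃ p2): 0 ≤ 0, so result = 1
  ¬p2: Gödel ¬ of 0 = 1 (operand is 0)
  (((((((p2 ⊃ p2) ⊃ p1) ⊃ p1) ⊃ ¬p1) ⊃ p2) ⊃ p2) ⊃ ¬p2): 1 ≤ 1, so result = 1
  ((((((((p2 ⊃ p2) ⊃ p1) ⊃ p1) ⊃ ¬p1) ⊃ p2) ⊃ p2) ⊃ ¬p2) ⊃ p1): 1 > 0, so result = 0
Checking all 9 assignments confirms none give a value below 0.00.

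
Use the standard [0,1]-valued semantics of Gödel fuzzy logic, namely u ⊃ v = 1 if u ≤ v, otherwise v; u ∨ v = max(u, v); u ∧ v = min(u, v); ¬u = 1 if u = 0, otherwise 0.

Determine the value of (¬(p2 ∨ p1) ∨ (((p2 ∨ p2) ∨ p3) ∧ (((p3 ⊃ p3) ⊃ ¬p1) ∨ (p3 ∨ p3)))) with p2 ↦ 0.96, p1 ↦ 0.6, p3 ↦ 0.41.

0.41

(p2 ∨ p1) = max(0.96, 0.6) = 0.96
¬(p2 ∨ p1): Gödel ¬ of 0.96 = 0 (operand ≠ 0)
(p2 ∨ p2) = max(0.96, 0.96) = 0.96
((p2 ∨ p2) ∨ p3) = max(0.96, 0.41) = 0.96
(p3 ⊃ p3): 0.41 ≤ 0.41, so result = 1
¬p1: Gödel ¬ of 0.6 = 0 (operand ≠ 0)
((p3 ⊃ p3) ⊃ ¬p1): 1 > 0, so result = 0
(p3 ∨ p3) = max(0.41, 0.41) = 0.41
(((p3 ⊃ p3) ⊃ ¬p1) ∨ (p3 ∨ p3)) = max(0, 0.41) = 0.41
(((p2 ∨ p2) ∨ p3) ∧ (((p3 ⊃ p3) ⊃ ¬p1) ∨ (p3 ∨ p3))) = min(0.96, 0.41) = 0.41
(¬(p2 ∨ p1) ∨ (((p2 ∨ p2) ∨ p3) ∧ (((p3 ⊃ p3) ⊃ ¬p1) ∨ (p3 ∨ p3)))) = max(0, 0.41) = 0.41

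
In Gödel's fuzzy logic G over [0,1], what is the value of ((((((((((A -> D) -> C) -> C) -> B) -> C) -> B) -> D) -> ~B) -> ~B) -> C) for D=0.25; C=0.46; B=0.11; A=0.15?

(A -> D): 0.15 ≤ 0.25, so result = 1
((A -> D) -> C): 1 > 0.46, so result = 0.46
(((A -> D) -> C) -> C): 0.46 ≤ 0.46, so result = 1
((((A -> D) -> C) -> C) -> B): 1 > 0.11, so result = 0.11
(((((A -> D) -> C) -> C) -> B) -> C): 0.11 ≤ 0.46, so result = 1
((((((A -> D) -> C) -> C) -> B) -> C) -> B): 1 > 0.11, so result = 0.11
(((((((A -> D) -> C) -> C) -> B) -> C) -> B) -> D): 0.11 ≤ 0.25, so result = 1
~B: Gödel ¬ of 0.11 = 0 (operand ≠ 0)
((((((((A -> D) -> C) -> C) -> B) -> C) -> B) -> D) -> ~B): 1 > 0, so result = 0
~B: Gödel ¬ of 0.11 = 0 (operand ≠ 0)
(((((((((A -> D) -> C) -> C) -> B) -> C) -> B) -> D) -> ~B) -> ~B): 0 ≤ 0, so result = 1
((((((((((A -> D) -> C) -> C) -> B) -> C) -> B) -> D) -> ~B) -> ~B) -> C): 1 > 0.46, so result = 0.46

0.46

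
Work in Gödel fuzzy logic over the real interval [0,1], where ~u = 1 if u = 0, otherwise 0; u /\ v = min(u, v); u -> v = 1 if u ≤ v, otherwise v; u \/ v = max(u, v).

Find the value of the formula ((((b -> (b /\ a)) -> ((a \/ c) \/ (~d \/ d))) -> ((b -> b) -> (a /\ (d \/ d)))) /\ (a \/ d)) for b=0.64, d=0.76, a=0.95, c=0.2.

0.76

(b /\ a) = min(0.64, 0.95) = 0.64
(b -> (b /\ a)): 0.64 ≤ 0.64, so result = 1
(a \/ c) = max(0.95, 0.2) = 0.95
~d: Gödel ¬ of 0.76 = 0 (operand ≠ 0)
(~d \/ d) = max(0, 0.76) = 0.76
((a \/ c) \/ (~d \/ d)) = max(0.95, 0.76) = 0.95
((b -> (b /\ a)) -> ((a \/ c) \/ (~d \/ d))): 1 > 0.95, so result = 0.95
(b -> b): 0.64 ≤ 0.64, so result = 1
(d \/ d) = max(0.76, 0.76) = 0.76
(a /\ (d \/ d)) = min(0.95, 0.76) = 0.76
((b -> b) -> (a /\ (d \/ d))): 1 > 0.76, so result = 0.76
(((b -> (b /\ a)) -> ((a \/ c) \/ (~d \/ d))) -> ((b -> b) -> (a /\ (d \/ d)))): 0.95 > 0.76, so result = 0.76
(a \/ d) = max(0.95, 0.76) = 0.95
((((b -> (b /\ a)) -> ((a \/ c) \/ (~d \/ d))) -> ((b -> b) -> (a /\ (d \/ d)))) /\ (a \/ d)) = min(0.76, 0.95) = 0.76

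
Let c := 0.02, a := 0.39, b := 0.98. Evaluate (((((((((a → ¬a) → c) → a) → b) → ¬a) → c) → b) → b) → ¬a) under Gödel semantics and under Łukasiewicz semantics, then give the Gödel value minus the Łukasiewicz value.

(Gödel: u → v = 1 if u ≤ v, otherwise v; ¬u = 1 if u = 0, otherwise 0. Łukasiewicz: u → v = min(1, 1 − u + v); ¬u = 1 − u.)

Gödel evaluation:
  ¬a: Gödel ¬ of 0.39 = 0 (operand ≠ 0)
  (a → ¬a): 0.39 > 0, so result = 0
  ((a → ¬a) → c): 0 ≤ 0.02, so result = 1
  (((a → ¬a) → c) → a): 1 > 0.39, so result = 0.39
  ((((a → ¬a) → c) → a) → b): 0.39 ≤ 0.98, so result = 1
  ¬a: Gödel ¬ of 0.39 = 0 (operand ≠ 0)
  (((((a → ¬a) → c) → a) → b) → ¬a): 1 > 0, so result = 0
  ((((((a → ¬a) → c) → a) → b) → ¬a) → c): 0 ≤ 0.02, so result = 1
  (((((((a → ¬a) → c) → a) → b) → ¬a) → c) → b): 1 > 0.98, so result = 0.98
  ((((((((a → ¬a) → c) → a) → b) → ¬a) → c) → b) → b): 0.98 ≤ 0.98, so result = 1
  ¬a: Gödel ¬ of 0.39 = 0 (operand ≠ 0)
  (((((((((a → ¬a) → c) → a) → b) → ¬a) → c) → b) → b) → ¬a): 1 > 0, so result = 0
  Gödel value = 0
Łukasiewicz evaluation:
  ¬a: Łukasiewicz ¬ gives 1 − 0.39 = 0.61
  (a → ¬a): min(1, 1 − 0.39 + 0.61) = 1
  ((a → ¬a) → c): min(1, 1 − 1 + 0.02) = 0.02
  (((a → ¬a) → c) → a): min(1, 1 − 0.02 + 0.39) = 1
  ((((a → ¬a) → c) → a) → b): min(1, 1 − 1 + 0.98) = 0.98
  ¬a: Łukasiewicz ¬ gives 1 − 0.39 = 0.61
  (((((a → ¬a) → c) → a) → b) → ¬a): min(1, 1 − 0.98 + 0.61) = 0.63
  ((((((a → ¬a) → c) → a) → b) → ¬a) → c): min(1, 1 − 0.63 + 0.02) = 0.39
  (((((((a → ¬a) → c) → a) → b) → ¬a) → c) → b): min(1, 1 − 0.39 + 0.98) = 1
  ((((((((a → ¬a) → c) → a) → b) → ¬a) → c) → b) → b): min(1, 1 − 1 + 0.98) = 0.98
  ¬a: Łukasiewicz ¬ gives 1 − 0.39 = 0.61
  (((((((((a → ¬a) → c) → a) → b) → ¬a) → c) → b) → b) → ¬a): min(1, 1 − 0.98 + 0.61) = 0.63
  Łukasiewicz value = 0.63
Difference: 0 − 0.63 = -0.63

-0.63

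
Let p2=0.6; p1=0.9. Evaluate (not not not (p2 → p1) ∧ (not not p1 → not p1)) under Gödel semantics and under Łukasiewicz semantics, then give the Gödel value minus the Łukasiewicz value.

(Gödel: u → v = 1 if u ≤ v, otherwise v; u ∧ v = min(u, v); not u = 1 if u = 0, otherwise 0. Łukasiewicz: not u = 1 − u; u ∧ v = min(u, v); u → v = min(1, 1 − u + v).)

0.00

Gödel evaluation:
  (p2 → p1): 0.6 ≤ 0.9, so result = 1
  not (p2 → p1): Gödel ¬ of 1 = 0 (operand ≠ 0)
  not not (p2 → p1): Gödel ¬ of 0 = 1 (operand is 0)
  not not not (p2 → p1): Gödel ¬ of 1 = 0 (operand ≠ 0)
  not p1: Gödel ¬ of 0.9 = 0 (operand ≠ 0)
  not not p1: Gödel ¬ of 0 = 1 (operand is 0)
  not p1: Gödel ¬ of 0.9 = 0 (operand ≠ 0)
  (not not p1 → not p1): 1 > 0, so result = 0
  (not not not (p2 → p1) ∧ (not not p1 → not p1)) = min(0, 0) = 0
  Gödel value = 0
Łukasiewicz evaluation:
  (p2 → p1): min(1, 1 − 0.6 + 0.9) = 1
  not (p2 → p1): Łukasiewicz ¬ gives 1 − 1 = 0
  not not (p2 → p1): Łukasiewicz ¬ gives 1 − 0 = 1
  not not not (p2 → p1): Łukasiewicz ¬ gives 1 − 1 = 0
  not p1: Łukasiewicz ¬ gives 1 − 0.9 = 0.1
  not not p1: Łukasiewicz ¬ gives 1 − 0.1 = 0.9
  not p1: Łukasiewicz ¬ gives 1 − 0.9 = 0.1
  (not not p1 → not p1): min(1, 1 − 0.9 + 0.1) = 0.2
  (not not not (p2 → p1) ∧ (not not p1 → not p1)) = min(0, 0.2) = 0
  Łukasiewicz value = 0
Difference: 0 − 0 = 0.00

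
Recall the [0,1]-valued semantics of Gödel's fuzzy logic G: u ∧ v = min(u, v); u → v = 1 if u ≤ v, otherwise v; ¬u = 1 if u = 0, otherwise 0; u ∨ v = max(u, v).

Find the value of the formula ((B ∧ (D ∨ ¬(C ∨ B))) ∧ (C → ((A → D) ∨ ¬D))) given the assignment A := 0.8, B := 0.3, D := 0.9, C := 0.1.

(C ∨ B) = max(0.1, 0.3) = 0.3
¬(C ∨ B): Gödel ¬ of 0.3 = 0 (operand ≠ 0)
(D ∨ ¬(C ∨ B)) = max(0.9, 0) = 0.9
(B ∧ (D ∨ ¬(C ∨ B))) = min(0.3, 0.9) = 0.3
(A → D): 0.8 ≤ 0.9, so result = 1
¬D: Gödel ¬ of 0.9 = 0 (operand ≠ 0)
((A → D) ∨ ¬D) = max(1, 0) = 1
(C → ((A → D) ∨ ¬D)): 0.1 ≤ 1, so result = 1
((B ∧ (D ∨ ¬(C ∨ B))) ∧ (C → ((A → D) ∨ ¬D))) = min(0.3, 1) = 0.3

0.30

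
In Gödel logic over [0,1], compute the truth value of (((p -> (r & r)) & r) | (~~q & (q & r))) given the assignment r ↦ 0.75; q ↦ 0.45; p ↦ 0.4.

(r & r) = min(0.75, 0.75) = 0.75
(p -> (r & r)): 0.4 ≤ 0.75, so result = 1
((p -> (r & r)) & r) = min(1, 0.75) = 0.75
~q: Gödel ¬ of 0.45 = 0 (operand ≠ 0)
~~q: Gödel ¬ of 0 = 1 (operand is 0)
(q & r) = min(0.45, 0.75) = 0.45
(~~q & (q & r)) = min(1, 0.45) = 0.45
(((p -> (r & r)) & r) | (~~q & (q & r))) = max(0.75, 0.45) = 0.75

0.75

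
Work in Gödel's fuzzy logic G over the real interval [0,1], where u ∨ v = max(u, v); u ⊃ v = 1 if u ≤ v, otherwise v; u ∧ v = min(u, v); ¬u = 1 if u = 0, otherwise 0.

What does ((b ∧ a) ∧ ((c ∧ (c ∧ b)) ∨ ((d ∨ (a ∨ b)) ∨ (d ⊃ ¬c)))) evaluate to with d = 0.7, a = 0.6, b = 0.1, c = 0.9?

0.10

(b ∧ a) = min(0.1, 0.6) = 0.1
(c ∧ b) = min(0.9, 0.1) = 0.1
(c ∧ (c ∧ b)) = min(0.9, 0.1) = 0.1
(a ∨ b) = max(0.6, 0.1) = 0.6
(d ∨ (a ∨ b)) = max(0.7, 0.6) = 0.7
¬c: Gödel ¬ of 0.9 = 0 (operand ≠ 0)
(d ⊃ ¬c): 0.7 > 0, so result = 0
((d ∨ (a ∨ b)) ∨ (d ⊃ ¬c)) = max(0.7, 0) = 0.7
((c ∧ (c ∧ b)) ∨ ((d ∨ (a ∨ b)) ∨ (d ⊃ ¬c))) = max(0.1, 0.7) = 0.7
((b ∧ a) ∧ ((c ∧ (c ∧ b)) ∨ ((d ∨ (a ∨ b)) ∨ (d ⊃ ¬c)))) = min(0.1, 0.7) = 0.1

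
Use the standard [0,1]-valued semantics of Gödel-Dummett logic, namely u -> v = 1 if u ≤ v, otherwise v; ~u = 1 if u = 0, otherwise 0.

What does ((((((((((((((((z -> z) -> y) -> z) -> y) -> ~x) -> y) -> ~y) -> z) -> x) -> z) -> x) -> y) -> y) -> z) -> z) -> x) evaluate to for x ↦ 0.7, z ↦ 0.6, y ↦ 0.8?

0.70

(z -> z): 0.6 ≤ 0.6, so result = 1
((z -> z) -> y): 1 > 0.8, so result = 0.8
(((z -> z) -> y) -> z): 0.8 > 0.6, so result = 0.6
((((z -> z) -> y) -> z) -> y): 0.6 ≤ 0.8, so result = 1
~x: Gödel ¬ of 0.7 = 0 (operand ≠ 0)
(((((z -> z) -> y) -> z) -> y) -> ~x): 1 > 0, so result = 0
((((((z -> z) -> y) -> z) -> y) -> ~x) -> y): 0 ≤ 0.8, so result = 1
~y: Gödel ¬ of 0.8 = 0 (operand ≠ 0)
(((((((z -> z) -> y) -> z) -> y) -> ~x) -> y) -> ~y): 1 > 0, so result = 0
((((((((z -> z) -> y) -> z) -> y) -> ~x) -> y) -> ~y) -> z): 0 ≤ 0.6, so result = 1
(((((((((z -> z) -> y) -> z) -> y) -> ~x) -> y) -> ~y) -> z) -> x): 1 > 0.7, so result = 0.7
((((((((((z -> z) -> y) -> z) -> y) -> ~x) -> y) -> ~y) -> z) -> x) -> z): 0.7 > 0.6, so result = 0.6
(((((((((((z -> z) -> y) -> z) -> y) -> ~x) -> y) -> ~y) -> z) -> x) -> z) -> x): 0.6 ≤ 0.7, so result = 1
((((((((((((z -> z) -> y) -> z) -> y) -> ~x) -> y) -> ~y) -> z) -> x) -> z) -> x) -> y): 1 > 0.8, so result = 0.8
(((((((((((((z -> z) -> y) -> z) -> y) -> ~x) -> y) -> ~y) -> z) -> x) -> z) -> x) -> y) -> y): 0.8 ≤ 0.8, so result = 1
((((((((((((((z -> z) -> y) -> z) -> y) -> ~x) -> y) -> ~y) -> z) -> x) -> z) -> x) -> y) -> y) -> z): 1 > 0.6, so result = 0.6
(((((((((((((((z -> z) -> y) -> z) -> y) -> ~x) -> y) -> ~y) -> z) -> x) -> z) -> x) -> y) -> y) -> z) -> z): 0.6 ≤ 0.6, so result = 1
((((((((((((((((z -> z) -> y) -> z) -> y) -> ~x) -> y) -> ~y) -> z) -> x) -> z) -> x) -> y) -> y) -> z) -> z) -> x): 1 > 0.7, so result = 0.7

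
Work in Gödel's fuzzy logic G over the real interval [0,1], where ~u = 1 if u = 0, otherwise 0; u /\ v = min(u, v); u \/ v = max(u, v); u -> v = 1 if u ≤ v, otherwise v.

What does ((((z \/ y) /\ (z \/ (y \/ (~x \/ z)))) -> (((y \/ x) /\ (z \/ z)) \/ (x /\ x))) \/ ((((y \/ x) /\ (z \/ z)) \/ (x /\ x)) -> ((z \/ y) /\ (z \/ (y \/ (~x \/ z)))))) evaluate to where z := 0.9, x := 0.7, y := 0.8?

(z \/ y) = max(0.9, 0.8) = 0.9
~x: Gödel ¬ of 0.7 = 0 (operand ≠ 0)
(~x \/ z) = max(0, 0.9) = 0.9
(y \/ (~x \/ z)) = max(0.8, 0.9) = 0.9
(z \/ (y \/ (~x \/ z))) = max(0.9, 0.9) = 0.9
((z \/ y) /\ (z \/ (y \/ (~x \/ z)))) = min(0.9, 0.9) = 0.9
(y \/ x) = max(0.8, 0.7) = 0.8
(z \/ z) = max(0.9, 0.9) = 0.9
((y \/ x) /\ (z \/ z)) = min(0.8, 0.9) = 0.8
(x /\ x) = min(0.7, 0.7) = 0.7
(((y \/ x) /\ (z \/ z)) \/ (x /\ x)) = max(0.8, 0.7) = 0.8
(((z \/ y) /\ (z \/ (y \/ (~x \/ z)))) -> (((y \/ x) /\ (z \/ z)) \/ (x /\ x))): 0.9 > 0.8, so result = 0.8
(y \/ x) = max(0.8, 0.7) = 0.8
(z \/ z) = max(0.9, 0.9) = 0.9
((y \/ x) /\ (z \/ z)) = min(0.8, 0.9) = 0.8
(x /\ x) = min(0.7, 0.7) = 0.7
(((y \/ x) /\ (z \/ z)) \/ (x /\ x)) = max(0.8, 0.7) = 0.8
(z \/ y) = max(0.9, 0.8) = 0.9
~x: Gödel ¬ of 0.7 = 0 (operand ≠ 0)
(~x \/ z) = max(0, 0.9) = 0.9
(y \/ (~x \/ z)) = max(0.8, 0.9) = 0.9
(z \/ (y \/ (~x \/ z))) = max(0.9, 0.9) = 0.9
((z \/ y) /\ (z \/ (y \/ (~x \/ z)))) = min(0.9, 0.9) = 0.9
((((y \/ x) /\ (z \/ z)) \/ (x /\ x)) -> ((z \/ y) /\ (z \/ (y \/ (~x \/ z))))): 0.8 ≤ 0.9, so result = 1
((((z \/ y) /\ (z \/ (y \/ (~x \/ z)))) -> (((y \/ x) /\ (z \/ z)) \/ (x /\ x))) \/ ((((y \/ x) /\ (z \/ z)) \/ (x /\ x)) -> ((z \/ y) /\ (z \/ (y \/ (~x \/ z)))))) = max(0.8, 1) = 1

1.00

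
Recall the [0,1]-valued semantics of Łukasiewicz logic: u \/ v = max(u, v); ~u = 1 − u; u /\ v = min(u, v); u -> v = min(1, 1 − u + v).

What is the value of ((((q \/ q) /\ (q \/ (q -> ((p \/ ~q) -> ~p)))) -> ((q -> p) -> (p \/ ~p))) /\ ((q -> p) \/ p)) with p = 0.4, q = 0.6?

0.80

(q \/ q) = max(0.6, 0.6) = 0.6
~q: Łukasiewicz ¬ gives 1 − 0.6 = 0.4
(p \/ ~q) = max(0.4, 0.4) = 0.4
~p: Łukasiewicz ¬ gives 1 − 0.4 = 0.6
((p \/ ~q) -> ~p): min(1, 1 − 0.4 + 0.6) = 1
(q -> ((p \/ ~q) -> ~p)): min(1, 1 − 0.6 + 1) = 1
(q \/ (q -> ((p \/ ~q) -> ~p))) = max(0.6, 1) = 1
((q \/ q) /\ (q \/ (q -> ((p \/ ~q) -> ~p)))) = min(0.6, 1) = 0.6
(q -> p): min(1, 1 − 0.6 + 0.4) = 0.8
~p: Łukasiewicz ¬ gives 1 − 0.4 = 0.6
(p \/ ~p) = max(0.4, 0.6) = 0.6
((q -> p) -> (p \/ ~p)): min(1, 1 − 0.8 + 0.6) = 0.8
(((q \/ q) /\ (q \/ (q -> ((p \/ ~q) -> ~p)))) -> ((q -> p) -> (p \/ ~p))): min(1, 1 − 0.6 + 0.8) = 1
(q -> p): min(1, 1 − 0.6 + 0.4) = 0.8
((q -> p) \/ p) = max(0.8, 0.4) = 0.8
((((q \/ q) /\ (q \/ (q -> ((p \/ ~q) -> ~p)))) -> ((q -> p) -> (p \/ ~p))) /\ ((q -> p) \/ p)) = min(1, 0.8) = 0.8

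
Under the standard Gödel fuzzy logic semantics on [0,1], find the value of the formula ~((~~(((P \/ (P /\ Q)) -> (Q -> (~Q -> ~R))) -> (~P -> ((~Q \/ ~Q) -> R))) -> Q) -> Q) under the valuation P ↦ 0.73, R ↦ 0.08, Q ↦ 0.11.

(P /\ Q) = min(0.73, 0.11) = 0.11
(P \/ (P /\ Q)) = max(0.73, 0.11) = 0.73
~Q: Gödel ¬ of 0.11 = 0 (operand ≠ 0)
~R: Gödel ¬ of 0.08 = 0 (operand ≠ 0)
(~Q -> ~R): 0 ≤ 0, so result = 1
(Q -> (~Q -> ~R)): 0.11 ≤ 1, so result = 1
((P \/ (P /\ Q)) -> (Q -> (~Q -> ~R))): 0.73 ≤ 1, so result = 1
~P: Gödel ¬ of 0.73 = 0 (operand ≠ 0)
~Q: Gödel ¬ of 0.11 = 0 (operand ≠ 0)
~Q: Gödel ¬ of 0.11 = 0 (operand ≠ 0)
(~Q \/ ~Q) = max(0, 0) = 0
((~Q \/ ~Q) -> R): 0 ≤ 0.08, so result = 1
(~P -> ((~Q \/ ~Q) -> R)): 0 ≤ 1, so result = 1
(((P \/ (P /\ Q)) -> (Q -> (~Q -> ~R))) -> (~P -> ((~Q \/ ~Q) -> R))): 1 ≤ 1, so result = 1
~(((P \/ (P /\ Q)) -> (Q -> (~Q -> ~R))) -> (~P -> ((~Q \/ ~Q) -> R))): Gödel ¬ of 1 = 0 (operand ≠ 0)
~~(((P \/ (P /\ Q)) -> (Q -> (~Q -> ~R))) -> (~P -> ((~Q \/ ~Q) -> R))): Gödel ¬ of 0 = 1 (operand is 0)
(~~(((P \/ (P /\ Q)) -> (Q -> (~Q -> ~R))) -> (~P -> ((~Q \/ ~Q) -> R))) -> Q): 1 > 0.11, so result = 0.11
((~~(((P \/ (P /\ Q)) -> (Q -> (~Q -> ~R))) -> (~P -> ((~Q \/ ~Q) -> R))) -> Q) -> Q): 0.11 ≤ 0.11, so result = 1
~((~~(((P \/ (P /\ Q)) -> (Q -> (~Q -> ~R))) -> (~P -> ((~Q \/ ~Q) -> R))) -> Q) -> Q): Gödel ¬ of 1 = 0 (operand ≠ 0)

0.00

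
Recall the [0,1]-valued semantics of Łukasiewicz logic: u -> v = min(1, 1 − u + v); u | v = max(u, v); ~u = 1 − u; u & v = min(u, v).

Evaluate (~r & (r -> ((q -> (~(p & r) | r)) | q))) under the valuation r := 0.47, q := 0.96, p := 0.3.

0.53

~r: Łukasiewicz ¬ gives 1 − 0.47 = 0.53
(p & r) = min(0.3, 0.47) = 0.3
~(p & r): Łukasiewicz ¬ gives 1 − 0.3 = 0.7
(~(p & r) | r) = max(0.7, 0.47) = 0.7
(q -> (~(p & r) | r)): min(1, 1 − 0.96 + 0.7) = 0.74
((q -> (~(p & r) | r)) | q) = max(0.74, 0.96) = 0.96
(r -> ((q -> (~(p & r) | r)) | q)): min(1, 1 − 0.47 + 0.96) = 1
(~r & (r -> ((q -> (~(p & r) | r)) | q))) = min(0.53, 1) = 0.53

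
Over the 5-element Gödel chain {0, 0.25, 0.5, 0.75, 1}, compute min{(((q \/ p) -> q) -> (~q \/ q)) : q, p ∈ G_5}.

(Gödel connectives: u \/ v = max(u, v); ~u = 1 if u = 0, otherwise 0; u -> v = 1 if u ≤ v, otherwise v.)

0.25

The minimum is attained at q = 0.25, p = 0:
  (q \/ p) = max(0.25, 0) = 0.25
  ((q \/ p) -> q): 0.25 ≤ 0.25, so result = 1
  ~q: Gödel ¬ of 0.25 = 0 (operand ≠ 0)
  (~q \/ q) = max(0, 0.25) = 0.25
  (((q \/ p) -> q) -> (~q \/ q)): 1 > 0.25, so result = 0.25
Checking all 25 assignments confirms none give a value below 0.25.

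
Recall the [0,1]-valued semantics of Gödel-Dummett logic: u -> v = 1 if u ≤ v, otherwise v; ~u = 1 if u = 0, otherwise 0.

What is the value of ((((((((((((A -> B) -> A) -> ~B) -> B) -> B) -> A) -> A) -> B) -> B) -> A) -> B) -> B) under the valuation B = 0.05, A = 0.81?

(A -> B): 0.81 > 0.05, so result = 0.05
((A -> B) -> A): 0.05 ≤ 0.81, so result = 1
~B: Gödel ¬ of 0.05 = 0 (operand ≠ 0)
(((A -> B) -> A) -> ~B): 1 > 0, so result = 0
((((A -> B) -> A) -> ~B) -> B): 0 ≤ 0.05, so result = 1
(((((A -> B) -> A) -> ~B) -> B) -> B): 1 > 0.05, so result = 0.05
((((((A -> B) -> A) -> ~B) -> B) -> B) -> A): 0.05 ≤ 0.81, so result = 1
(((((((A -> B) -> A) -> ~B) -> B) -> B) -> A) -> A): 1 > 0.81, so result = 0.81
((((((((A -> B) -> A) -> ~B) -> B) -> B) -> A) -> A) -> B): 0.81 > 0.05, so result = 0.05
(((((((((A -> B) -> A) -> ~B) -> B) -> B) -> A) -> A) -> B) -> B): 0.05 ≤ 0.05, so result = 1
((((((((((A -> B) -> A) -> ~B) -> B) -> B) -> A) -> A) -> B) -> B) -> A): 1 > 0.81, so result = 0.81
(((((((((((A -> B) -> A) -> ~B) -> B) -> B) -> A) -> A) -> B) -> B) -> A) -> B): 0.81 > 0.05, so result = 0.05
((((((((((((A -> B) -> A) -> ~B) -> B) -> B) -> A) -> A) -> B) -> B) -> A) -> B) -> B): 0.05 ≤ 0.05, so result = 1

1.00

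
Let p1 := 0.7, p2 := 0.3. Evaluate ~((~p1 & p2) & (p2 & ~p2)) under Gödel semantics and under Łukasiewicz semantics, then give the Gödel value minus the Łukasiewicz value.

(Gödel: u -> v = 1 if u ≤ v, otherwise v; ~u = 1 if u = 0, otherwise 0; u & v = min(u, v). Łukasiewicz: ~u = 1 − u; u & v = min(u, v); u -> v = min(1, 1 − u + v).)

Gödel evaluation:
  ~p1: Gödel ¬ of 0.7 = 0 (operand ≠ 0)
  (~p1 & p2) = min(0, 0.3) = 0
  ~p2: Gödel ¬ of 0.3 = 0 (operand ≠ 0)
  (p2 & ~p2) = min(0.3, 0) = 0
  ((~p1 & p2) & (p2 & ~p2)) = min(0, 0) = 0
  ~((~p1 & p2) & (p2 & ~p2)): Gödel ¬ of 0 = 1 (operand is 0)
  Gödel value = 1
Łukasiewicz evaluation:
  ~p1: Łukasiewicz ¬ gives 1 − 0.7 = 0.3
  (~p1 & p2) = min(0.3, 0.3) = 0.3
  ~p2: Łukasiewicz ¬ gives 1 − 0.3 = 0.7
  (p2 & ~p2) = min(0.3, 0.7) = 0.3
  ((~p1 & p2) & (p2 & ~p2)) = min(0.3, 0.3) = 0.3
  ~((~p1 & p2) & (p2 & ~p2)): Łukasiewicz ¬ gives 1 − 0.3 = 0.7
  Łukasiewicz value = 0.7
Difference: 1 − 0.7 = 0.30

0.30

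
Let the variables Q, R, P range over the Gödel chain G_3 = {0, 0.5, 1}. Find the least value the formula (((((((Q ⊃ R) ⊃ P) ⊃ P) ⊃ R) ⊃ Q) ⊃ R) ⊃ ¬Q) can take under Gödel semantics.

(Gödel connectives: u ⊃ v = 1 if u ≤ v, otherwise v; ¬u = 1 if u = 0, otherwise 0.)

0.00

The minimum is attained at Q = 0.5, R = 0.5, P = 0:
  (Q ⊃ R): 0.5 ≤ 0.5, so result = 1
  ((Q ⊃ R) ⊃ P): 1 > 0, so result = 0
  (((Q ⊃ R) ⊃ P) ⊃ P): 0 ≤ 0, so result = 1
  ((((Q ⊃ R) ⊃ P) ⊃ P) ⊃ R): 1 > 0.5, so result = 0.5
  (((((Q ⊃ R) ⊃ P) ⊃ P) ⊃ R) ⊃ Q): 0.5 ≤ 0.5, so result = 1
  ((((((Q ⊃ R) ⊃ P) ⊃ P) ⊃ R) ⊃ Q) ⊃ R): 1 > 0.5, so result = 0.5
  ¬Q: Gödel ¬ of 0.5 = 0 (operand ≠ 0)
  (((((((Q ⊃ R) ⊃ P) ⊃ P) ⊃ R) ⊃ Q) ⊃ R) ⊃ ¬Q): 0.5 > 0, so result = 0
Checking all 27 assignments confirms none give a value below 0.00.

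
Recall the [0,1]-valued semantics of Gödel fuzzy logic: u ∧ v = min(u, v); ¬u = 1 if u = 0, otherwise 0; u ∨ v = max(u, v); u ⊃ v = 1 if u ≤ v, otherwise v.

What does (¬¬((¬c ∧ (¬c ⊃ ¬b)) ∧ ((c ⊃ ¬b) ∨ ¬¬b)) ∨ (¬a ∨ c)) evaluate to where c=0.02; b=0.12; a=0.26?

0.02

¬c: Gödel ¬ of 0.02 = 0 (operand ≠ 0)
¬c: Gödel ¬ of 0.02 = 0 (operand ≠ 0)
¬b: Gödel ¬ of 0.12 = 0 (operand ≠ 0)
(¬c ⊃ ¬b): 0 ≤ 0, so result = 1
(¬c ∧ (¬c ⊃ ¬b)) = min(0, 1) = 0
¬b: Gödel ¬ of 0.12 = 0 (operand ≠ 0)
(c ⊃ ¬b): 0.02 > 0, so result = 0
¬b: Gödel ¬ of 0.12 = 0 (operand ≠ 0)
¬¬b: Gödel ¬ of 0 = 1 (operand is 0)
((c ⊃ ¬b) ∨ ¬¬b) = max(0, 1) = 1
((¬c ∧ (¬c ⊃ ¬b)) ∧ ((c ⊃ ¬b) ∨ ¬¬b)) = min(0, 1) = 0
¬((¬c ∧ (¬c ⊃ ¬b)) ∧ ((c ⊃ ¬b) ∨ ¬¬b)): Gödel ¬ of 0 = 1 (operand is 0)
¬¬((¬c ∧ (¬c ⊃ ¬b)) ∧ ((c ⊃ ¬b) ∨ ¬¬b)): Gödel ¬ of 1 = 0 (operand ≠ 0)
¬a: Gödel ¬ of 0.26 = 0 (operand ≠ 0)
(¬a ∨ c) = max(0, 0.02) = 0.02
(¬¬((¬c ∧ (¬c ⊃ ¬b)) ∧ ((c ⊃ ¬b) ∨ ¬¬b)) ∨ (¬a ∨ c)) = max(0, 0.02) = 0.02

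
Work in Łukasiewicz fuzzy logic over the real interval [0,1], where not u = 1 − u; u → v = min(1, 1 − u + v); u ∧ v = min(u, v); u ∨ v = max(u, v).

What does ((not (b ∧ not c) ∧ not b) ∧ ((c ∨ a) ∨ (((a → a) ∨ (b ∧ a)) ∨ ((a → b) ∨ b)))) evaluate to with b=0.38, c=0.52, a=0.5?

0.62

not c: Łukasiewicz ¬ gives 1 − 0.52 = 0.48
(b ∧ not c) = min(0.38, 0.48) = 0.38
not (b ∧ not c): Łukasiewicz ¬ gives 1 − 0.38 = 0.62
not b: Łukasiewicz ¬ gives 1 − 0.38 = 0.62
(not (b ∧ not c) ∧ not b) = min(0.62, 0.62) = 0.62
(c ∨ a) = max(0.52, 0.5) = 0.52
(a → a): min(1, 1 − 0.5 + 0.5) = 1
(b ∧ a) = min(0.38, 0.5) = 0.38
((a → a) ∨ (b ∧ a)) = max(1, 0.38) = 1
(a → b): min(1, 1 − 0.5 + 0.38) = 0.88
((a → b) ∨ b) = max(0.88, 0.38) = 0.88
(((a → a) ∨ (b ∧ a)) ∨ ((a → b) ∨ b)) = max(1, 0.88) = 1
((c ∨ a) ∨ (((a → a) ∨ (b ∧ a)) ∨ ((a → b) ∨ b))) = max(0.52, 1) = 1
((not (b ∧ not c) ∧ not b) ∧ ((c ∨ a) ∨ (((a → a) ∨ (b ∧ a)) ∨ ((a → b) ∨ b)))) = min(0.62, 1) = 0.62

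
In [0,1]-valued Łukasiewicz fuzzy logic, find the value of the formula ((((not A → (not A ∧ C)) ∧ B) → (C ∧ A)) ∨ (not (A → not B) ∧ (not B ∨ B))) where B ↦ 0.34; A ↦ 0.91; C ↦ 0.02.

0.68

not A: Łukasiewicz ¬ gives 1 − 0.91 = 0.09
not A: Łukasiewicz ¬ gives 1 − 0.91 = 0.09
(not A ∧ C) = min(0.09, 0.02) = 0.02
(not A → (not A ∧ C)): min(1, 1 − 0.09 + 0.02) = 0.93
((not A → (not A ∧ C)) ∧ B) = min(0.93, 0.34) = 0.34
(C ∧ A) = min(0.02, 0.91) = 0.02
(((not A → (not A ∧ C)) ∧ B) → (C ∧ A)): min(1, 1 − 0.34 + 0.02) = 0.68
not B: Łukasiewicz ¬ gives 1 − 0.34 = 0.66
(A → not B): min(1, 1 − 0.91 + 0.66) = 0.75
not (A → not B): Łukasiewicz ¬ gives 1 − 0.75 = 0.25
not B: Łukasiewicz ¬ gives 1 − 0.34 = 0.66
(not B ∨ B) = max(0.66, 0.34) = 0.66
(not (A → not B) ∧ (not B ∨ B)) = min(0.25, 0.66) = 0.25
((((not A → (not A ∧ C)) ∧ B) → (C ∧ A)) ∨ (not (A → not B) ∧ (not B ∨ B))) = max(0.68, 0.25) = 0.68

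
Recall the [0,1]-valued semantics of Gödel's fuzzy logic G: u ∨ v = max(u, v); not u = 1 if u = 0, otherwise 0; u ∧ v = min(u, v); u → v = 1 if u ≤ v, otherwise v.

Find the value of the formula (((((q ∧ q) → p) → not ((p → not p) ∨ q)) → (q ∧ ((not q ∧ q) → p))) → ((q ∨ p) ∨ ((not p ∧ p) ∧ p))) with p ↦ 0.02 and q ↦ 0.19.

0.19

(q ∧ q) = min(0.19, 0.19) = 0.19
((q ∧ q) → p): 0.19 > 0.02, so result = 0.02
not p: Gödel ¬ of 0.02 = 0 (operand ≠ 0)
(p → not p): 0.02 > 0, so result = 0
((p → not p) ∨ q) = max(0, 0.19) = 0.19
not ((p → not p) ∨ q): Gödel ¬ of 0.19 = 0 (operand ≠ 0)
(((q ∧ q) → p) → not ((p → not p) ∨ q)): 0.02 > 0, so result = 0
not q: Gödel ¬ of 0.19 = 0 (operand ≠ 0)
(not q ∧ q) = min(0, 0.19) = 0
((not q ∧ q) → p): 0 ≤ 0.02, so result = 1
(q ∧ ((not q ∧ q) → p)) = min(0.19, 1) = 0.19
((((q ∧ q) → p) → not ((p → not p) ∨ q)) → (q ∧ ((not q ∧ q) → p))): 0 ≤ 0.19, so result = 1
(q ∨ p) = max(0.19, 0.02) = 0.19
not p: Gödel ¬ of 0.02 = 0 (operand ≠ 0)
(not p ∧ p) = min(0, 0.02) = 0
((not p ∧ p) ∧ p) = min(0, 0.02) = 0
((q ∨ p) ∨ ((not p ∧ p) ∧ p)) = max(0.19, 0) = 0.19
(((((q ∧ q) → p) → not ((p → not p) ∨ q)) → (q ∧ ((not q ∧ q) → p))) → ((q ∨ p) ∨ ((not p ∧ p) ∧ p))): 1 > 0.19, so result = 0.19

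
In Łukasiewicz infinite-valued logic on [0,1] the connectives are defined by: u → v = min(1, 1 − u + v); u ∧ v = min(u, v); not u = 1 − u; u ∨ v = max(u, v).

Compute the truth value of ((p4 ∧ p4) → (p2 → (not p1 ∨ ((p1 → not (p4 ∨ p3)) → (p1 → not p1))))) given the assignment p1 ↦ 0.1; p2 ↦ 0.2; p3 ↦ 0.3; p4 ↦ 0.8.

1.00

(p4 ∧ p4) = min(0.8, 0.8) = 0.8
not p1: Łukasiewicz ¬ gives 1 − 0.1 = 0.9
(p4 ∨ p3) = max(0.8, 0.3) = 0.8
not (p4 ∨ p3): Łukasiewicz ¬ gives 1 − 0.8 = 0.2
(p1 → not (p4 ∨ p3)): min(1, 1 − 0.1 + 0.2) = 1
not p1: Łukasiewicz ¬ gives 1 − 0.1 = 0.9
(p1 → not p1): min(1, 1 − 0.1 + 0.9) = 1
((p1 → not (p4 ∨ p3)) → (p1 → not p1)): min(1, 1 − 1 + 1) = 1
(not p1 ∨ ((p1 → not (p4 ∨ p3)) → (p1 → not p1))) = max(0.9, 1) = 1
(p2 → (not p1 ∨ ((p1 → not (p4 ∨ p3)) → (p1 → not p1)))): min(1, 1 − 0.2 + 1) = 1
((p4 ∧ p4) → (p2 → (not p1 ∨ ((p1 → not (p4 ∨ p3)) → (p1 → not p1))))): min(1, 1 − 0.8 + 1) = 1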